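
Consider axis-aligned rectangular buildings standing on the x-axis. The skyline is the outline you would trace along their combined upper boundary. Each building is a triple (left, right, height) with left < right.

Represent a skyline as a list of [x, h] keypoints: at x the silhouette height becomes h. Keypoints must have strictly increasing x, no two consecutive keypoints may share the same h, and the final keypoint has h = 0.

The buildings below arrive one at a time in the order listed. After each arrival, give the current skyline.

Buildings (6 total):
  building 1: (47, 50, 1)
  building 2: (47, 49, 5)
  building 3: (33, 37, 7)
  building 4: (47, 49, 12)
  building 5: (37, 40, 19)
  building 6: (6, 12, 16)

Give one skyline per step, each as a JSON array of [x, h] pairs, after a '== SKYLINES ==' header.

== SKYLINES ==
[[47,1],[50,0]]
[[47,5],[49,1],[50,0]]
[[33,7],[37,0],[47,5],[49,1],[50,0]]
[[33,7],[37,0],[47,12],[49,1],[50,0]]
[[33,7],[37,19],[40,0],[47,12],[49,1],[50,0]]
[[6,16],[12,0],[33,7],[37,19],[40,0],[47,12],[49,1],[50,0]]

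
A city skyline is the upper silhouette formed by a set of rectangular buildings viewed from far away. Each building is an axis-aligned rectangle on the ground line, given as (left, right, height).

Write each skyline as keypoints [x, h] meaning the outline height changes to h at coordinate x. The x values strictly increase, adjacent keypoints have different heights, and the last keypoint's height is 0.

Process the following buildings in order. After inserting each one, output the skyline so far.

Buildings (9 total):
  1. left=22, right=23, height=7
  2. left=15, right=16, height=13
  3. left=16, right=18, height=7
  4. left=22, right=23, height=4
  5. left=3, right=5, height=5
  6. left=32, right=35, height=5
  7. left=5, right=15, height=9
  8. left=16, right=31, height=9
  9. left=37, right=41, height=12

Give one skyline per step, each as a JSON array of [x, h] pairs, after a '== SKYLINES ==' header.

== SKYLINES ==
[[22,7],[23,0]]
[[15,13],[16,0],[22,7],[23,0]]
[[15,13],[16,7],[18,0],[22,7],[23,0]]
[[15,13],[16,7],[18,0],[22,7],[23,0]]
[[3,5],[5,0],[15,13],[16,7],[18,0],[22,7],[23,0]]
[[3,5],[5,0],[15,13],[16,7],[18,0],[22,7],[23,0],[32,5],[35,0]]
[[3,5],[5,9],[15,13],[16,7],[18,0],[22,7],[23,0],[32,5],[35,0]]
[[3,5],[5,9],[15,13],[16,9],[31,0],[32,5],[35,0]]
[[3,5],[5,9],[15,13],[16,9],[31,0],[32,5],[35,0],[37,12],[41,0]]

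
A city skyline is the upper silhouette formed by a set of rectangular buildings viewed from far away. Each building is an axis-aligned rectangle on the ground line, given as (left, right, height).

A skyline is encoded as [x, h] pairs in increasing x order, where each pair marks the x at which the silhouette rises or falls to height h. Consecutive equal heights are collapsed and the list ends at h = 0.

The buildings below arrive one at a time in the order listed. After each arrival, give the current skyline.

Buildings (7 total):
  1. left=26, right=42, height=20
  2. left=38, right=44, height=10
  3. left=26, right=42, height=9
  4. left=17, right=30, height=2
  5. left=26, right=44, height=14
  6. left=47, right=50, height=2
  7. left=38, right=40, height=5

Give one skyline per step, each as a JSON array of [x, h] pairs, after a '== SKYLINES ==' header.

== SKYLINES ==
[[26,20],[42,0]]
[[26,20],[42,10],[44,0]]
[[26,20],[42,10],[44,0]]
[[17,2],[26,20],[42,10],[44,0]]
[[17,2],[26,20],[42,14],[44,0]]
[[17,2],[26,20],[42,14],[44,0],[47,2],[50,0]]
[[17,2],[26,20],[42,14],[44,0],[47,2],[50,0]]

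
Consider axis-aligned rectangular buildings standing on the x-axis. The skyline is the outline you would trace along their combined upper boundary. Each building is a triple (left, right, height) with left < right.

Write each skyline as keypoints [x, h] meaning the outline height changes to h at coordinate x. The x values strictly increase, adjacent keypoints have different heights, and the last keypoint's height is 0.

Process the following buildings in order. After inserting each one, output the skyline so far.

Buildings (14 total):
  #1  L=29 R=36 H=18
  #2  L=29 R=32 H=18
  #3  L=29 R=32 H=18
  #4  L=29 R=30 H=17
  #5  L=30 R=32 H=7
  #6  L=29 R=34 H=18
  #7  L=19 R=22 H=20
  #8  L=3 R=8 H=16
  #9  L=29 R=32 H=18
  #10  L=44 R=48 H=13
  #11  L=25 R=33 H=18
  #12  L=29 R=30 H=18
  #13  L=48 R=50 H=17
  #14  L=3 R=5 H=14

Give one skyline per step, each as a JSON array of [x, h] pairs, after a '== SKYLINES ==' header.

== SKYLINES ==
[[29,18],[36,0]]
[[29,18],[36,0]]
[[29,18],[36,0]]
[[29,18],[36,0]]
[[29,18],[36,0]]
[[29,18],[36,0]]
[[19,20],[22,0],[29,18],[36,0]]
[[3,16],[8,0],[19,20],[22,0],[29,18],[36,0]]
[[3,16],[8,0],[19,20],[22,0],[29,18],[36,0]]
[[3,16],[8,0],[19,20],[22,0],[29,18],[36,0],[44,13],[48,0]]
[[3,16],[8,0],[19,20],[22,0],[25,18],[36,0],[44,13],[48,0]]
[[3,16],[8,0],[19,20],[22,0],[25,18],[36,0],[44,13],[48,0]]
[[3,16],[8,0],[19,20],[22,0],[25,18],[36,0],[44,13],[48,17],[50,0]]
[[3,16],[8,0],[19,20],[22,0],[25,18],[36,0],[44,13],[48,17],[50,0]]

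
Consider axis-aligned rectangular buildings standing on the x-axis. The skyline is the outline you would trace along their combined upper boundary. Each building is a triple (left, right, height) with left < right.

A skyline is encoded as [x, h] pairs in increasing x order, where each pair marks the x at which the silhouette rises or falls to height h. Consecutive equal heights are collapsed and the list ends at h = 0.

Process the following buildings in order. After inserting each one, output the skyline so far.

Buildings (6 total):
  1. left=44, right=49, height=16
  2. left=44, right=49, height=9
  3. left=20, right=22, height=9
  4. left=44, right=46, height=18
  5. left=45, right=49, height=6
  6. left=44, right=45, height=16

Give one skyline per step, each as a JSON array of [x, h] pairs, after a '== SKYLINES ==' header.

== SKYLINES ==
[[44,16],[49,0]]
[[44,16],[49,0]]
[[20,9],[22,0],[44,16],[49,0]]
[[20,9],[22,0],[44,18],[46,16],[49,0]]
[[20,9],[22,0],[44,18],[46,16],[49,0]]
[[20,9],[22,0],[44,18],[46,16],[49,0]]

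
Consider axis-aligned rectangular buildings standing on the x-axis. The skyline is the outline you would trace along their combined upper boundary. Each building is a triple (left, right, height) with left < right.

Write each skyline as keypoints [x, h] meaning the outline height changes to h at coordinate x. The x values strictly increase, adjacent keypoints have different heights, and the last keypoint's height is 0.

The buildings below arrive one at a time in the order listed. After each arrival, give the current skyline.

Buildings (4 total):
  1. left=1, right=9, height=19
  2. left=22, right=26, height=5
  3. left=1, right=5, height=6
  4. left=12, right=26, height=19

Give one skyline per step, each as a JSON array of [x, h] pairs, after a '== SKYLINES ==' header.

== SKYLINES ==
[[1,19],[9,0]]
[[1,19],[9,0],[22,5],[26,0]]
[[1,19],[9,0],[22,5],[26,0]]
[[1,19],[9,0],[12,19],[26,0]]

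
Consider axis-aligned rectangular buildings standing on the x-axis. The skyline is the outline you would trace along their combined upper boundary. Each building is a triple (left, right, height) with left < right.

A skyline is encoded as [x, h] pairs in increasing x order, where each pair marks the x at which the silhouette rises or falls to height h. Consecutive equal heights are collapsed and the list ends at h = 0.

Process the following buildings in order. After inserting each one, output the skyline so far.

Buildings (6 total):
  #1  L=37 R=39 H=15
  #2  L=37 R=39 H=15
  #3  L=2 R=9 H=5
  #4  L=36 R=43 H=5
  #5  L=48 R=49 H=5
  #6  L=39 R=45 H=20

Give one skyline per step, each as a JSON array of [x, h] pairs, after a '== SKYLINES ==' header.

== SKYLINES ==
[[37,15],[39,0]]
[[37,15],[39,0]]
[[2,5],[9,0],[37,15],[39,0]]
[[2,5],[9,0],[36,5],[37,15],[39,5],[43,0]]
[[2,5],[9,0],[36,5],[37,15],[39,5],[43,0],[48,5],[49,0]]
[[2,5],[9,0],[36,5],[37,15],[39,20],[45,0],[48,5],[49,0]]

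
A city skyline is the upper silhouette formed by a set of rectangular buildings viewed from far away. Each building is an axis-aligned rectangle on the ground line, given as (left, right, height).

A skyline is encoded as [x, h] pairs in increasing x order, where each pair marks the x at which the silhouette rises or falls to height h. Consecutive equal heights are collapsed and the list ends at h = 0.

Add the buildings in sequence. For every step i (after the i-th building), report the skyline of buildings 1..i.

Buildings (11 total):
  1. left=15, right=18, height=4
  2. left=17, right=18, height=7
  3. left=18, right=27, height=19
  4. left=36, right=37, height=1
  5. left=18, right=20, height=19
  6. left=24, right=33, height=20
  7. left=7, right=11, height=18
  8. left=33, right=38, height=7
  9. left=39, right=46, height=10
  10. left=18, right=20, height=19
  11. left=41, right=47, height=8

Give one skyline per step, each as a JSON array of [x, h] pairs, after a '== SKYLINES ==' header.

== SKYLINES ==
[[15,4],[18,0]]
[[15,4],[17,7],[18,0]]
[[15,4],[17,7],[18,19],[27,0]]
[[15,4],[17,7],[18,19],[27,0],[36,1],[37,0]]
[[15,4],[17,7],[18,19],[27,0],[36,1],[37,0]]
[[15,4],[17,7],[18,19],[24,20],[33,0],[36,1],[37,0]]
[[7,18],[11,0],[15,4],[17,7],[18,19],[24,20],[33,0],[36,1],[37,0]]
[[7,18],[11,0],[15,4],[17,7],[18,19],[24,20],[33,7],[38,0]]
[[7,18],[11,0],[15,4],[17,7],[18,19],[24,20],[33,7],[38,0],[39,10],[46,0]]
[[7,18],[11,0],[15,4],[17,7],[18,19],[24,20],[33,7],[38,0],[39,10],[46,0]]
[[7,18],[11,0],[15,4],[17,7],[18,19],[24,20],[33,7],[38,0],[39,10],[46,8],[47,0]]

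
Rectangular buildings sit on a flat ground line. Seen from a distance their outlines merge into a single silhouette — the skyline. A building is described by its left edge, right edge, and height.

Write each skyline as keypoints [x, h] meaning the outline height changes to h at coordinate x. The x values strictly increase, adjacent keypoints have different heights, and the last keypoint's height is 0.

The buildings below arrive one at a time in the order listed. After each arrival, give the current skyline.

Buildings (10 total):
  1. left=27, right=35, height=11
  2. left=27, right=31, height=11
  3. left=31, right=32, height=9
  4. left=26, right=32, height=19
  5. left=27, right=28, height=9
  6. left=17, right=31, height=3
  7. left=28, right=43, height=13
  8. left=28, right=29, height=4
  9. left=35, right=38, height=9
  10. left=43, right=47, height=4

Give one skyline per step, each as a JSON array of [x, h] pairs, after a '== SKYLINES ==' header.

== SKYLINES ==
[[27,11],[35,0]]
[[27,11],[35,0]]
[[27,11],[35,0]]
[[26,19],[32,11],[35,0]]
[[26,19],[32,11],[35,0]]
[[17,3],[26,19],[32,11],[35,0]]
[[17,3],[26,19],[32,13],[43,0]]
[[17,3],[26,19],[32,13],[43,0]]
[[17,3],[26,19],[32,13],[43,0]]
[[17,3],[26,19],[32,13],[43,4],[47,0]]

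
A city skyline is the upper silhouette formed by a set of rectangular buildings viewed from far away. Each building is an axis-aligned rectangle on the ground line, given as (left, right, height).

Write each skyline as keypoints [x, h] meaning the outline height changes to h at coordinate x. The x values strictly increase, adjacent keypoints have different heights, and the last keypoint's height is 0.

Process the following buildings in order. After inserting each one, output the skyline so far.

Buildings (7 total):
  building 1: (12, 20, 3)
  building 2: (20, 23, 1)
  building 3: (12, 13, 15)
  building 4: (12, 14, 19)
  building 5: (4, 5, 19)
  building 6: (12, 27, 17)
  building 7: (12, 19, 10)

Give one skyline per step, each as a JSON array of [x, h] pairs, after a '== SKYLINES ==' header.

== SKYLINES ==
[[12,3],[20,0]]
[[12,3],[20,1],[23,0]]
[[12,15],[13,3],[20,1],[23,0]]
[[12,19],[14,3],[20,1],[23,0]]
[[4,19],[5,0],[12,19],[14,3],[20,1],[23,0]]
[[4,19],[5,0],[12,19],[14,17],[27,0]]
[[4,19],[5,0],[12,19],[14,17],[27,0]]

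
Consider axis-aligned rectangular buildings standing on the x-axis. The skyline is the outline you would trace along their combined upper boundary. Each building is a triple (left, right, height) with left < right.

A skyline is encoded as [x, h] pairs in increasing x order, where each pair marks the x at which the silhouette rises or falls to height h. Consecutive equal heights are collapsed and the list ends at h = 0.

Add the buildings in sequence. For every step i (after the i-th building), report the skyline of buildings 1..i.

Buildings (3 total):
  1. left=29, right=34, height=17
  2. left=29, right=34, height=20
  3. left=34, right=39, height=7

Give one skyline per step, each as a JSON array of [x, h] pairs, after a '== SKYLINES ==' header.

== SKYLINES ==
[[29,17],[34,0]]
[[29,20],[34,0]]
[[29,20],[34,7],[39,0]]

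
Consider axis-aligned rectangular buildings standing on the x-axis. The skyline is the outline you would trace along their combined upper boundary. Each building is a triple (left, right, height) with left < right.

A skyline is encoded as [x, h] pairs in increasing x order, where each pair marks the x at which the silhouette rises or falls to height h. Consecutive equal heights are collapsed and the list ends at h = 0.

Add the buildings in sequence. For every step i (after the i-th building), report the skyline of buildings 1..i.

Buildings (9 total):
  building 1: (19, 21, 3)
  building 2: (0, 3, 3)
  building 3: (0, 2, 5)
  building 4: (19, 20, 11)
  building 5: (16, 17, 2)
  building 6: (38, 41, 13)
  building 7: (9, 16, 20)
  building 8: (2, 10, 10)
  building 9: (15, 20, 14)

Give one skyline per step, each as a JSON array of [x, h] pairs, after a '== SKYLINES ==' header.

== SKYLINES ==
[[19,3],[21,0]]
[[0,3],[3,0],[19,3],[21,0]]
[[0,5],[2,3],[3,0],[19,3],[21,0]]
[[0,5],[2,3],[3,0],[19,11],[20,3],[21,0]]
[[0,5],[2,3],[3,0],[16,2],[17,0],[19,11],[20,3],[21,0]]
[[0,5],[2,3],[3,0],[16,2],[17,0],[19,11],[20,3],[21,0],[38,13],[41,0]]
[[0,5],[2,3],[3,0],[9,20],[16,2],[17,0],[19,11],[20,3],[21,0],[38,13],[41,0]]
[[0,5],[2,10],[9,20],[16,2],[17,0],[19,11],[20,3],[21,0],[38,13],[41,0]]
[[0,5],[2,10],[9,20],[16,14],[20,3],[21,0],[38,13],[41,0]]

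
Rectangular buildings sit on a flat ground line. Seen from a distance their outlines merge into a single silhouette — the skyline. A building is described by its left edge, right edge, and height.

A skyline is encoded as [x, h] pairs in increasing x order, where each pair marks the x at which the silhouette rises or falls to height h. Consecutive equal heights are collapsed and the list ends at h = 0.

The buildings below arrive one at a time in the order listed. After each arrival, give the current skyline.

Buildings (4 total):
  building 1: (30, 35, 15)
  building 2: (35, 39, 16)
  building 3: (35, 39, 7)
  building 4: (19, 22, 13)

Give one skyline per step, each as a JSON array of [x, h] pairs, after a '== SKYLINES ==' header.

== SKYLINES ==
[[30,15],[35,0]]
[[30,15],[35,16],[39,0]]
[[30,15],[35,16],[39,0]]
[[19,13],[22,0],[30,15],[35,16],[39,0]]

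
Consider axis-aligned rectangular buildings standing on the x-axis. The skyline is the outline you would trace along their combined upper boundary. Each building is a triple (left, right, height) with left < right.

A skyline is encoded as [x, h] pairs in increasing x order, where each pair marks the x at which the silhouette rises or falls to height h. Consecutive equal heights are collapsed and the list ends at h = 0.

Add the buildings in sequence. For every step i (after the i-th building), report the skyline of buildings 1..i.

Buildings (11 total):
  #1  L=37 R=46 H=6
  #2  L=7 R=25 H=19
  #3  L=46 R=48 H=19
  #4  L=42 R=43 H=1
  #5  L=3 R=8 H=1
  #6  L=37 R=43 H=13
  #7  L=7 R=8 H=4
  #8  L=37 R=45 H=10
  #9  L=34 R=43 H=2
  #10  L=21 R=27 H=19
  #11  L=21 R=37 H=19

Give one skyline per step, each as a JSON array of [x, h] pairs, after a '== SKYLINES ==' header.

== SKYLINES ==
[[37,6],[46,0]]
[[7,19],[25,0],[37,6],[46,0]]
[[7,19],[25,0],[37,6],[46,19],[48,0]]
[[7,19],[25,0],[37,6],[46,19],[48,0]]
[[3,1],[7,19],[25,0],[37,6],[46,19],[48,0]]
[[3,1],[7,19],[25,0],[37,13],[43,6],[46,19],[48,0]]
[[3,1],[7,19],[25,0],[37,13],[43,6],[46,19],[48,0]]
[[3,1],[7,19],[25,0],[37,13],[43,10],[45,6],[46,19],[48,0]]
[[3,1],[7,19],[25,0],[34,2],[37,13],[43,10],[45,6],[46,19],[48,0]]
[[3,1],[7,19],[27,0],[34,2],[37,13],[43,10],[45,6],[46,19],[48,0]]
[[3,1],[7,19],[37,13],[43,10],[45,6],[46,19],[48,0]]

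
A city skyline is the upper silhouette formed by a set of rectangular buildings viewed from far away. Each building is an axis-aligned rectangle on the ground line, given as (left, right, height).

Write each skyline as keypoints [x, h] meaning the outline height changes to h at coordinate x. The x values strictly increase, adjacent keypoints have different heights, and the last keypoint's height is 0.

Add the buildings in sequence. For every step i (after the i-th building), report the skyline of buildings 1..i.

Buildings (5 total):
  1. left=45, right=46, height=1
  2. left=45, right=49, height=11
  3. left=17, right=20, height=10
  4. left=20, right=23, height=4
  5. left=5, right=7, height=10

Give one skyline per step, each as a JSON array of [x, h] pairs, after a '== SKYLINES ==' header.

== SKYLINES ==
[[45,1],[46,0]]
[[45,11],[49,0]]
[[17,10],[20,0],[45,11],[49,0]]
[[17,10],[20,4],[23,0],[45,11],[49,0]]
[[5,10],[7,0],[17,10],[20,4],[23,0],[45,11],[49,0]]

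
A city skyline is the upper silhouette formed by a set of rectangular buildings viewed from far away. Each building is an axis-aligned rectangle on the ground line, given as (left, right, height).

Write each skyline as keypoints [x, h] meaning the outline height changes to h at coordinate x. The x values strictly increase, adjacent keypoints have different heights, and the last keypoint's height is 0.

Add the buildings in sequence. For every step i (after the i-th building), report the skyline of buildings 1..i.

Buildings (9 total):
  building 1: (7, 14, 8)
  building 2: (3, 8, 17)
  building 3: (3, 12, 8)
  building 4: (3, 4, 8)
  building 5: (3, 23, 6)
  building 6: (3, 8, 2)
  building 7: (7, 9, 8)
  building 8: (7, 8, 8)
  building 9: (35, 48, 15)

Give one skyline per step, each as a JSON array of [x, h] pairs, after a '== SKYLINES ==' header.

== SKYLINES ==
[[7,8],[14,0]]
[[3,17],[8,8],[14,0]]
[[3,17],[8,8],[14,0]]
[[3,17],[8,8],[14,0]]
[[3,17],[8,8],[14,6],[23,0]]
[[3,17],[8,8],[14,6],[23,0]]
[[3,17],[8,8],[14,6],[23,0]]
[[3,17],[8,8],[14,6],[23,0]]
[[3,17],[8,8],[14,6],[23,0],[35,15],[48,0]]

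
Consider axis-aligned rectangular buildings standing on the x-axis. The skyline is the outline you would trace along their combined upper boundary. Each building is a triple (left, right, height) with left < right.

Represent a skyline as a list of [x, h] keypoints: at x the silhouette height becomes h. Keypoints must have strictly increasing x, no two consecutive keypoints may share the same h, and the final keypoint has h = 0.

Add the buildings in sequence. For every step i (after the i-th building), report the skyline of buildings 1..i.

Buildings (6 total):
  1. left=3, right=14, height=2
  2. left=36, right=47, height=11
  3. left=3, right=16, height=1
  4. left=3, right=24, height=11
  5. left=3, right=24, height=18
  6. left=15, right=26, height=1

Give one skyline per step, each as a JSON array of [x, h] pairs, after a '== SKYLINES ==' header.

== SKYLINES ==
[[3,2],[14,0]]
[[3,2],[14,0],[36,11],[47,0]]
[[3,2],[14,1],[16,0],[36,11],[47,0]]
[[3,11],[24,0],[36,11],[47,0]]
[[3,18],[24,0],[36,11],[47,0]]
[[3,18],[24,1],[26,0],[36,11],[47,0]]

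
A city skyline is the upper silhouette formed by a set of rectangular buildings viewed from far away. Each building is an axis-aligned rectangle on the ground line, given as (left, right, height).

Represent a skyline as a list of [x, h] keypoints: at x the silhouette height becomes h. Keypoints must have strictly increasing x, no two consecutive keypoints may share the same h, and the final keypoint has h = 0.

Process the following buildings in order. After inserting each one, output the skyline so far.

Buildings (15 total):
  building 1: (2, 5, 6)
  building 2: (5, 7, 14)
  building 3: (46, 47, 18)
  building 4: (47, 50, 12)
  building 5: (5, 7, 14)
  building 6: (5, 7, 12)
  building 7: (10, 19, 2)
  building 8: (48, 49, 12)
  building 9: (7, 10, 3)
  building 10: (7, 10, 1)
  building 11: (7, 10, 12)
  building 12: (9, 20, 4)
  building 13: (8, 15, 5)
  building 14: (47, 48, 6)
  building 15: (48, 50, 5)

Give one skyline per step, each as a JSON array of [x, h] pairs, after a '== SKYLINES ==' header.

== SKYLINES ==
[[2,6],[5,0]]
[[2,6],[5,14],[7,0]]
[[2,6],[5,14],[7,0],[46,18],[47,0]]
[[2,6],[5,14],[7,0],[46,18],[47,12],[50,0]]
[[2,6],[5,14],[7,0],[46,18],[47,12],[50,0]]
[[2,6],[5,14],[7,0],[46,18],[47,12],[50,0]]
[[2,6],[5,14],[7,0],[10,2],[19,0],[46,18],[47,12],[50,0]]
[[2,6],[5,14],[7,0],[10,2],[19,0],[46,18],[47,12],[50,0]]
[[2,6],[5,14],[7,3],[10,2],[19,0],[46,18],[47,12],[50,0]]
[[2,6],[5,14],[7,3],[10,2],[19,0],[46,18],[47,12],[50,0]]
[[2,6],[5,14],[7,12],[10,2],[19,0],[46,18],[47,12],[50,0]]
[[2,6],[5,14],[7,12],[10,4],[20,0],[46,18],[47,12],[50,0]]
[[2,6],[5,14],[7,12],[10,5],[15,4],[20,0],[46,18],[47,12],[50,0]]
[[2,6],[5,14],[7,12],[10,5],[15,4],[20,0],[46,18],[47,12],[50,0]]
[[2,6],[5,14],[7,12],[10,5],[15,4],[20,0],[46,18],[47,12],[50,0]]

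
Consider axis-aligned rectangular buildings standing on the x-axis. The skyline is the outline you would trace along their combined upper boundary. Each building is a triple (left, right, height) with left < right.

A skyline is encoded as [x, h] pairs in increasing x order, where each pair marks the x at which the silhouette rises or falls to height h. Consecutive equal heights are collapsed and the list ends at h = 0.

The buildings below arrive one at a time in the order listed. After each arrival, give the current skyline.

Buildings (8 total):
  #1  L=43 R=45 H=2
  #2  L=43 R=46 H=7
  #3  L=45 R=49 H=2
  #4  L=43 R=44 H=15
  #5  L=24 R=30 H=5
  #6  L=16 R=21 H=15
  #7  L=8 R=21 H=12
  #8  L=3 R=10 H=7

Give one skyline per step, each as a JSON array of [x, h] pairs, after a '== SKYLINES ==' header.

== SKYLINES ==
[[43,2],[45,0]]
[[43,7],[46,0]]
[[43,7],[46,2],[49,0]]
[[43,15],[44,7],[46,2],[49,0]]
[[24,5],[30,0],[43,15],[44,7],[46,2],[49,0]]
[[16,15],[21,0],[24,5],[30,0],[43,15],[44,7],[46,2],[49,0]]
[[8,12],[16,15],[21,0],[24,5],[30,0],[43,15],[44,7],[46,2],[49,0]]
[[3,7],[8,12],[16,15],[21,0],[24,5],[30,0],[43,15],[44,7],[46,2],[49,0]]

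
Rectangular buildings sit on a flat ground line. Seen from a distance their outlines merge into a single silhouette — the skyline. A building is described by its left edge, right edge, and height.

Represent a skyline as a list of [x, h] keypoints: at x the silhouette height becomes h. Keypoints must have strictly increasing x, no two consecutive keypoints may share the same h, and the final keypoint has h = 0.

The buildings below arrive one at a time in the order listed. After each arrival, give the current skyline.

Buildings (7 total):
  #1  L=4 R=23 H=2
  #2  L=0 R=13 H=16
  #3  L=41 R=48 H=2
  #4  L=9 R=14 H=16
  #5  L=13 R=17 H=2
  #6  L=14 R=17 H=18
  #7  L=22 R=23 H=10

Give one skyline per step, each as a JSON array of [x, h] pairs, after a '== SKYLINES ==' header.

== SKYLINES ==
[[4,2],[23,0]]
[[0,16],[13,2],[23,0]]
[[0,16],[13,2],[23,0],[41,2],[48,0]]
[[0,16],[14,2],[23,0],[41,2],[48,0]]
[[0,16],[14,2],[23,0],[41,2],[48,0]]
[[0,16],[14,18],[17,2],[23,0],[41,2],[48,0]]
[[0,16],[14,18],[17,2],[22,10],[23,0],[41,2],[48,0]]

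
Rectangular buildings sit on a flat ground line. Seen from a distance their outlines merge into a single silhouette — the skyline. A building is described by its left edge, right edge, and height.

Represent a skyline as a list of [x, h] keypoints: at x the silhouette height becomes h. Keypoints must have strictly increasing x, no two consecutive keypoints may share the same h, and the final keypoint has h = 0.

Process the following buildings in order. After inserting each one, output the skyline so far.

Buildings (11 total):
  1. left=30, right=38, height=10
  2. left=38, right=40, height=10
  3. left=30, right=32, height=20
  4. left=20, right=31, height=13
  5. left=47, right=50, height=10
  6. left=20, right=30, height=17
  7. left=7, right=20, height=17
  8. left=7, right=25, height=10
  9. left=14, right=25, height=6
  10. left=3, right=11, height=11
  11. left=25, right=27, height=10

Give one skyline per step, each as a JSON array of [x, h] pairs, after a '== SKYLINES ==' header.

== SKYLINES ==
[[30,10],[38,0]]
[[30,10],[40,0]]
[[30,20],[32,10],[40,0]]
[[20,13],[30,20],[32,10],[40,0]]
[[20,13],[30,20],[32,10],[40,0],[47,10],[50,0]]
[[20,17],[30,20],[32,10],[40,0],[47,10],[50,0]]
[[7,17],[30,20],[32,10],[40,0],[47,10],[50,0]]
[[7,17],[30,20],[32,10],[40,0],[47,10],[50,0]]
[[7,17],[30,20],[32,10],[40,0],[47,10],[50,0]]
[[3,11],[7,17],[30,20],[32,10],[40,0],[47,10],[50,0]]
[[3,11],[7,17],[30,20],[32,10],[40,0],[47,10],[50,0]]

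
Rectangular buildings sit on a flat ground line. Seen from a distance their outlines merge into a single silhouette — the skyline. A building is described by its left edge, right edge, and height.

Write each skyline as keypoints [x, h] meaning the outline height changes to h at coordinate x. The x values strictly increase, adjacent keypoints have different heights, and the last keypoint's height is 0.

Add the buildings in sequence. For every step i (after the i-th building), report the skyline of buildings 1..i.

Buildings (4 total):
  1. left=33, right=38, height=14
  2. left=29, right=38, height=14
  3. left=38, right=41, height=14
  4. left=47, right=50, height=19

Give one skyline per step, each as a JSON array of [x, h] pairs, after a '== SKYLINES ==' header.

== SKYLINES ==
[[33,14],[38,0]]
[[29,14],[38,0]]
[[29,14],[41,0]]
[[29,14],[41,0],[47,19],[50,0]]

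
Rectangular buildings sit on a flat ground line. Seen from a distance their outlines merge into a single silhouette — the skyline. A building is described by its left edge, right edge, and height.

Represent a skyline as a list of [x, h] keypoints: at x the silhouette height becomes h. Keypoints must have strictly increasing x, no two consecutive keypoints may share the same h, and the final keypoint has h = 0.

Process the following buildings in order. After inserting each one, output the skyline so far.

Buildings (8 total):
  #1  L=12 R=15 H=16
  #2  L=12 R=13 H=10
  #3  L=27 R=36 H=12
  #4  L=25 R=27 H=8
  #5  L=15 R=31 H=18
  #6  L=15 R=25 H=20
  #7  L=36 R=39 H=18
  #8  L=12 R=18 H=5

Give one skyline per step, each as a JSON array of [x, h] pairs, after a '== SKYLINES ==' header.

== SKYLINES ==
[[12,16],[15,0]]
[[12,16],[15,0]]
[[12,16],[15,0],[27,12],[36,0]]
[[12,16],[15,0],[25,8],[27,12],[36,0]]
[[12,16],[15,18],[31,12],[36,0]]
[[12,16],[15,20],[25,18],[31,12],[36,0]]
[[12,16],[15,20],[25,18],[31,12],[36,18],[39,0]]
[[12,16],[15,20],[25,18],[31,12],[36,18],[39,0]]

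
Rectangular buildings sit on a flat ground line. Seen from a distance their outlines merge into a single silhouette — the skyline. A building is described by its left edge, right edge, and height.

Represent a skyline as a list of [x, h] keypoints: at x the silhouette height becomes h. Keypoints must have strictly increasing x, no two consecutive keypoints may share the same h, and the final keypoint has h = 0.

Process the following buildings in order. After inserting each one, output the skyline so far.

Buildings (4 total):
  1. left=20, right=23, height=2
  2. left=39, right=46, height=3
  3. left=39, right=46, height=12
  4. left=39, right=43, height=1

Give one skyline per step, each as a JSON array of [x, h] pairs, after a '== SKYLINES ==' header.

== SKYLINES ==
[[20,2],[23,0]]
[[20,2],[23,0],[39,3],[46,0]]
[[20,2],[23,0],[39,12],[46,0]]
[[20,2],[23,0],[39,12],[46,0]]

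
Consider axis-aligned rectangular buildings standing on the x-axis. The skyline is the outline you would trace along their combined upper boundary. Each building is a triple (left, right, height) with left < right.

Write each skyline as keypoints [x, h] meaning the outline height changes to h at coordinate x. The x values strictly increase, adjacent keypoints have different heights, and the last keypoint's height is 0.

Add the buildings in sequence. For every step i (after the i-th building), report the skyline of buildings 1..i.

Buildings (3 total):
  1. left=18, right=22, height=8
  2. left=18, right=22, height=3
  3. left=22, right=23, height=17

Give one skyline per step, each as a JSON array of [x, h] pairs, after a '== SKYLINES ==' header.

== SKYLINES ==
[[18,8],[22,0]]
[[18,8],[22,0]]
[[18,8],[22,17],[23,0]]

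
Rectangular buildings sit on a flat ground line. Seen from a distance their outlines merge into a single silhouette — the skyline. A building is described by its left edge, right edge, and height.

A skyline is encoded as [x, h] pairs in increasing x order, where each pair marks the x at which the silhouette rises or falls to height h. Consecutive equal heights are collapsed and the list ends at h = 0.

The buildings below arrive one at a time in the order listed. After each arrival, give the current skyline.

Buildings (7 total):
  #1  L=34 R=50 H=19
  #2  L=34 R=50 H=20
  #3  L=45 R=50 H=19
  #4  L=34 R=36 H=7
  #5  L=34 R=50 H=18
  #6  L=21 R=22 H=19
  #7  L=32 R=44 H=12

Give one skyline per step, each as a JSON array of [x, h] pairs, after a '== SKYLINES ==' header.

== SKYLINES ==
[[34,19],[50,0]]
[[34,20],[50,0]]
[[34,20],[50,0]]
[[34,20],[50,0]]
[[34,20],[50,0]]
[[21,19],[22,0],[34,20],[50,0]]
[[21,19],[22,0],[32,12],[34,20],[50,0]]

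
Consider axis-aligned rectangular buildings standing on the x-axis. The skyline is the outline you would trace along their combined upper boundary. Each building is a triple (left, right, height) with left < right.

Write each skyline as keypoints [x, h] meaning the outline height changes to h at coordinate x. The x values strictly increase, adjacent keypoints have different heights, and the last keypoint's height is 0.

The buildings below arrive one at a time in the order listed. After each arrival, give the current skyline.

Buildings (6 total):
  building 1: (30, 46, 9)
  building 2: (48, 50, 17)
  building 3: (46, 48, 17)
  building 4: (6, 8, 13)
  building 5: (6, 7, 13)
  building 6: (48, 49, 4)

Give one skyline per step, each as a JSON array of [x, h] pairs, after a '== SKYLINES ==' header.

== SKYLINES ==
[[30,9],[46,0]]
[[30,9],[46,0],[48,17],[50,0]]
[[30,9],[46,17],[50,0]]
[[6,13],[8,0],[30,9],[46,17],[50,0]]
[[6,13],[8,0],[30,9],[46,17],[50,0]]
[[6,13],[8,0],[30,9],[46,17],[50,0]]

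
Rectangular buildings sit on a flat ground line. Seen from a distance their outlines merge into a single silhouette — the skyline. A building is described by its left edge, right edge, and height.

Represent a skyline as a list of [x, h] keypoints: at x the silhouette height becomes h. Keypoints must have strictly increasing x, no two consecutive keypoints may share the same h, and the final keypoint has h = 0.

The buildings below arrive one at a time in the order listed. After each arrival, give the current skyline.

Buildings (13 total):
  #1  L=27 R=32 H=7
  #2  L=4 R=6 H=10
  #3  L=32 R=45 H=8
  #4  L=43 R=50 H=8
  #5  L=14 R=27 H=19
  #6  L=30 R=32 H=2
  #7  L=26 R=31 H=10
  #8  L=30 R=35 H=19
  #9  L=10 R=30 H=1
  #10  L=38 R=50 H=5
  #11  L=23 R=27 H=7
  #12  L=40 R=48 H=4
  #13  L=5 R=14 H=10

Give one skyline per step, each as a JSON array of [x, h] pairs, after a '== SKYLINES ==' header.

== SKYLINES ==
[[27,7],[32,0]]
[[4,10],[6,0],[27,7],[32,0]]
[[4,10],[6,0],[27,7],[32,8],[45,0]]
[[4,10],[6,0],[27,7],[32,8],[50,0]]
[[4,10],[6,0],[14,19],[27,7],[32,8],[50,0]]
[[4,10],[6,0],[14,19],[27,7],[32,8],[50,0]]
[[4,10],[6,0],[14,19],[27,10],[31,7],[32,8],[50,0]]
[[4,10],[6,0],[14,19],[27,10],[30,19],[35,8],[50,0]]
[[4,10],[6,0],[10,1],[14,19],[27,10],[30,19],[35,8],[50,0]]
[[4,10],[6,0],[10,1],[14,19],[27,10],[30,19],[35,8],[50,0]]
[[4,10],[6,0],[10,1],[14,19],[27,10],[30,19],[35,8],[50,0]]
[[4,10],[6,0],[10,1],[14,19],[27,10],[30,19],[35,8],[50,0]]
[[4,10],[14,19],[27,10],[30,19],[35,8],[50,0]]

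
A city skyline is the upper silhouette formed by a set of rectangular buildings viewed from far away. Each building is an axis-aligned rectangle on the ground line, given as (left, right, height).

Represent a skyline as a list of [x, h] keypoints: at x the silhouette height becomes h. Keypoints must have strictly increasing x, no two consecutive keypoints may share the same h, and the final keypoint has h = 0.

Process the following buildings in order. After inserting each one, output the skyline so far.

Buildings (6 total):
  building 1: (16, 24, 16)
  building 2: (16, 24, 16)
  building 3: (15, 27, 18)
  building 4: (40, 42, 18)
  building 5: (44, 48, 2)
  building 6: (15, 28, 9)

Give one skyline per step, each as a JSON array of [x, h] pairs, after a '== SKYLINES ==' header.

== SKYLINES ==
[[16,16],[24,0]]
[[16,16],[24,0]]
[[15,18],[27,0]]
[[15,18],[27,0],[40,18],[42,0]]
[[15,18],[27,0],[40,18],[42,0],[44,2],[48,0]]
[[15,18],[27,9],[28,0],[40,18],[42,0],[44,2],[48,0]]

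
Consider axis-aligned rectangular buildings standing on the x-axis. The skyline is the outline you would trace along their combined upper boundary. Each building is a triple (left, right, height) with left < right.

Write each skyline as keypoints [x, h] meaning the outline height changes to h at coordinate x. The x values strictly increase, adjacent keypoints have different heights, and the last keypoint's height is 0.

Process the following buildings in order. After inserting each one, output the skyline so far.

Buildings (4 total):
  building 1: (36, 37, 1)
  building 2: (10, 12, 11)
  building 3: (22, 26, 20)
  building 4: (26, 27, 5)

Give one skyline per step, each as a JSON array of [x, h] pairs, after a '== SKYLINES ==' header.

== SKYLINES ==
[[36,1],[37,0]]
[[10,11],[12,0],[36,1],[37,0]]
[[10,11],[12,0],[22,20],[26,0],[36,1],[37,0]]
[[10,11],[12,0],[22,20],[26,5],[27,0],[36,1],[37,0]]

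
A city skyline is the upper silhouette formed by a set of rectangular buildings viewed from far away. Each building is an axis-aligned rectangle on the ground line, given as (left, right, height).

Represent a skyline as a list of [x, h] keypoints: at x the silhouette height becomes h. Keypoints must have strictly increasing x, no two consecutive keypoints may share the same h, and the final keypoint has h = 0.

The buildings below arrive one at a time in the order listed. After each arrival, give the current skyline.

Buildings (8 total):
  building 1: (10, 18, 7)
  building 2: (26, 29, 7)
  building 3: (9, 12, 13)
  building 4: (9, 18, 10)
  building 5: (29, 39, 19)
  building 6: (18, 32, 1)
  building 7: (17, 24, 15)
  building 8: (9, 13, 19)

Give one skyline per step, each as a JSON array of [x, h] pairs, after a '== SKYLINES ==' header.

== SKYLINES ==
[[10,7],[18,0]]
[[10,7],[18,0],[26,7],[29,0]]
[[9,13],[12,7],[18,0],[26,7],[29,0]]
[[9,13],[12,10],[18,0],[26,7],[29,0]]
[[9,13],[12,10],[18,0],[26,7],[29,19],[39,0]]
[[9,13],[12,10],[18,1],[26,7],[29,19],[39,0]]
[[9,13],[12,10],[17,15],[24,1],[26,7],[29,19],[39,0]]
[[9,19],[13,10],[17,15],[24,1],[26,7],[29,19],[39,0]]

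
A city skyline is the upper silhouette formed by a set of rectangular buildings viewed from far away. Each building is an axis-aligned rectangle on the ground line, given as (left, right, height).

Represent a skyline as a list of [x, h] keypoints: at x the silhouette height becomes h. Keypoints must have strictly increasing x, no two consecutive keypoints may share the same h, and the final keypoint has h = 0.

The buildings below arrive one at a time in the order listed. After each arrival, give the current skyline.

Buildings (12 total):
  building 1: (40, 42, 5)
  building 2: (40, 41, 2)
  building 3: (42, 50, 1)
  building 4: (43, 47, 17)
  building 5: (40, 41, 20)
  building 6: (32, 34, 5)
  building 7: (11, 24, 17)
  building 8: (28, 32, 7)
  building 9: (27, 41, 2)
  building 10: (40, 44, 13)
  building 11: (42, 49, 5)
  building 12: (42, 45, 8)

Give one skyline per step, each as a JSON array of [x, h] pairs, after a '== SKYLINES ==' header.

== SKYLINES ==
[[40,5],[42,0]]
[[40,5],[42,0]]
[[40,5],[42,1],[50,0]]
[[40,5],[42,1],[43,17],[47,1],[50,0]]
[[40,20],[41,5],[42,1],[43,17],[47,1],[50,0]]
[[32,5],[34,0],[40,20],[41,5],[42,1],[43,17],[47,1],[50,0]]
[[11,17],[24,0],[32,5],[34,0],[40,20],[41,5],[42,1],[43,17],[47,1],[50,0]]
[[11,17],[24,0],[28,7],[32,5],[34,0],[40,20],[41,5],[42,1],[43,17],[47,1],[50,0]]
[[11,17],[24,0],[27,2],[28,7],[32,5],[34,2],[40,20],[41,5],[42,1],[43,17],[47,1],[50,0]]
[[11,17],[24,0],[27,2],[28,7],[32,5],[34,2],[40,20],[41,13],[43,17],[47,1],[50,0]]
[[11,17],[24,0],[27,2],[28,7],[32,5],[34,2],[40,20],[41,13],[43,17],[47,5],[49,1],[50,0]]
[[11,17],[24,0],[27,2],[28,7],[32,5],[34,2],[40,20],[41,13],[43,17],[47,5],[49,1],[50,0]]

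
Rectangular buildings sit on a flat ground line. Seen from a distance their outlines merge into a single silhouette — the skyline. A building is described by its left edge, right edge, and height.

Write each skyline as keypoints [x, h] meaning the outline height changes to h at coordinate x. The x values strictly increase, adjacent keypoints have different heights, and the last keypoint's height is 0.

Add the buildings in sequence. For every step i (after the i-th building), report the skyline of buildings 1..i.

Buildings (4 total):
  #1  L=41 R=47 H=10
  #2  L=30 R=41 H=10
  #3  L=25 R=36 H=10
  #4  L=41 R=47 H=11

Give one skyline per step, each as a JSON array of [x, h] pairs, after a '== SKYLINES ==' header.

== SKYLINES ==
[[41,10],[47,0]]
[[30,10],[47,0]]
[[25,10],[47,0]]
[[25,10],[41,11],[47,0]]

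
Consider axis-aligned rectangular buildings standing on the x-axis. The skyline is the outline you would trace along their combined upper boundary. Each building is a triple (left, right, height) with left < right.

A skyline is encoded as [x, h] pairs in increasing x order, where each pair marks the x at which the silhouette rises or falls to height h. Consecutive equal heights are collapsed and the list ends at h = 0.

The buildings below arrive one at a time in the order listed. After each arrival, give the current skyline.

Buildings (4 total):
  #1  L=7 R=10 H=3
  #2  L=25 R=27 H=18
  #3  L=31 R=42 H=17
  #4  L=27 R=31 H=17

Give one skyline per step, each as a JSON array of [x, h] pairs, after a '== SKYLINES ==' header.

== SKYLINES ==
[[7,3],[10,0]]
[[7,3],[10,0],[25,18],[27,0]]
[[7,3],[10,0],[25,18],[27,0],[31,17],[42,0]]
[[7,3],[10,0],[25,18],[27,17],[42,0]]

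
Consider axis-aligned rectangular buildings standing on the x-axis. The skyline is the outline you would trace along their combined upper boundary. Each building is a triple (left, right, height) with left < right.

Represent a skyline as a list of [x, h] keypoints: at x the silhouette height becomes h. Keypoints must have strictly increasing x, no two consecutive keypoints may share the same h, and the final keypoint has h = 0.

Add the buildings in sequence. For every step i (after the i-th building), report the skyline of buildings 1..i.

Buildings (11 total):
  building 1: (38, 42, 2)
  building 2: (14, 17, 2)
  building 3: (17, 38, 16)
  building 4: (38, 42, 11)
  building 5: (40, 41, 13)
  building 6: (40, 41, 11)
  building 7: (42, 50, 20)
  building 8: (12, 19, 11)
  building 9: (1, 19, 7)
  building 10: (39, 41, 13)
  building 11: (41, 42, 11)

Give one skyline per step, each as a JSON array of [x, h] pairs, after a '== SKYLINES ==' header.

== SKYLINES ==
[[38,2],[42,0]]
[[14,2],[17,0],[38,2],[42,0]]
[[14,2],[17,16],[38,2],[42,0]]
[[14,2],[17,16],[38,11],[42,0]]
[[14,2],[17,16],[38,11],[40,13],[41,11],[42,0]]
[[14,2],[17,16],[38,11],[40,13],[41,11],[42,0]]
[[14,2],[17,16],[38,11],[40,13],[41,11],[42,20],[50,0]]
[[12,11],[17,16],[38,11],[40,13],[41,11],[42,20],[50,0]]
[[1,7],[12,11],[17,16],[38,11],[40,13],[41,11],[42,20],[50,0]]
[[1,7],[12,11],[17,16],[38,11],[39,13],[41,11],[42,20],[50,0]]
[[1,7],[12,11],[17,16],[38,11],[39,13],[41,11],[42,20],[50,0]]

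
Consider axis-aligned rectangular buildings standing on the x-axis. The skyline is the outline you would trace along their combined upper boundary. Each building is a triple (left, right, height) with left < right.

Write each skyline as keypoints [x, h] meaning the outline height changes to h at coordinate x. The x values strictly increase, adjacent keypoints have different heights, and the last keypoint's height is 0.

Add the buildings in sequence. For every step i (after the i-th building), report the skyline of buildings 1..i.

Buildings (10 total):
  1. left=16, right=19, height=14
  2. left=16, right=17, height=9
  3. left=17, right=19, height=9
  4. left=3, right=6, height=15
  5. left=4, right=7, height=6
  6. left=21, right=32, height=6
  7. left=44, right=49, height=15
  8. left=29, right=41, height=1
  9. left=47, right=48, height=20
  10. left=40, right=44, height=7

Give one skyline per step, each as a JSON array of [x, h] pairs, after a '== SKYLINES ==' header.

== SKYLINES ==
[[16,14],[19,0]]
[[16,14],[19,0]]
[[16,14],[19,0]]
[[3,15],[6,0],[16,14],[19,0]]
[[3,15],[6,6],[7,0],[16,14],[19,0]]
[[3,15],[6,6],[7,0],[16,14],[19,0],[21,6],[32,0]]
[[3,15],[6,6],[7,0],[16,14],[19,0],[21,6],[32,0],[44,15],[49,0]]
[[3,15],[6,6],[7,0],[16,14],[19,0],[21,6],[32,1],[41,0],[44,15],[49,0]]
[[3,15],[6,6],[7,0],[16,14],[19,0],[21,6],[32,1],[41,0],[44,15],[47,20],[48,15],[49,0]]
[[3,15],[6,6],[7,0],[16,14],[19,0],[21,6],[32,1],[40,7],[44,15],[47,20],[48,15],[49,0]]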